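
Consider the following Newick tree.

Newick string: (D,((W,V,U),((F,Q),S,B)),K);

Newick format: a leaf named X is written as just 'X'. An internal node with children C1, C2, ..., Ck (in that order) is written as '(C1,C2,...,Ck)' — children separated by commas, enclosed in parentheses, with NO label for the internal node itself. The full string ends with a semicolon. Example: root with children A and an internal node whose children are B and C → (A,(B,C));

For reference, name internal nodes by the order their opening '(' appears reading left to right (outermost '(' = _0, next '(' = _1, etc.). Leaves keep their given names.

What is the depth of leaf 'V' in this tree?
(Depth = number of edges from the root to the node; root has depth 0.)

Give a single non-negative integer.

Newick: (D,((W,V,U),((F,Q),S,B)),K);
Naming internals by '(' encounter order: outermost '(' = _0, next = _1, ...
Query node: V
Path from root: _0 -> _1 -> _2 -> V
Depth of V: 3 (number of edges from root)

Answer: 3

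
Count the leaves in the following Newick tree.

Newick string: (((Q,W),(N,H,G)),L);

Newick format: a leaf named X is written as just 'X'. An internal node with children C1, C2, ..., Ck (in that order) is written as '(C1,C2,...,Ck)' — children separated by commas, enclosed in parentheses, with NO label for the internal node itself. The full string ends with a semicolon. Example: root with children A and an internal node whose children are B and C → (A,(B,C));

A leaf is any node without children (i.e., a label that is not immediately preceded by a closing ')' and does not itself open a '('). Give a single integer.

Newick: (((Q,W),(N,H,G)),L);
Scan left-to-right; a leaf is any maximal label run not followed by '(':
  pos 3: leaf 'Q' → count = 1
  pos 5: leaf 'W' → count = 2
  pos 9: leaf 'N' → count = 3
  pos 11: leaf 'H' → count = 4
  pos 13: leaf 'G' → count = 5
  pos 17: leaf 'L' → count = 6
Total leaves: 6

Answer: 6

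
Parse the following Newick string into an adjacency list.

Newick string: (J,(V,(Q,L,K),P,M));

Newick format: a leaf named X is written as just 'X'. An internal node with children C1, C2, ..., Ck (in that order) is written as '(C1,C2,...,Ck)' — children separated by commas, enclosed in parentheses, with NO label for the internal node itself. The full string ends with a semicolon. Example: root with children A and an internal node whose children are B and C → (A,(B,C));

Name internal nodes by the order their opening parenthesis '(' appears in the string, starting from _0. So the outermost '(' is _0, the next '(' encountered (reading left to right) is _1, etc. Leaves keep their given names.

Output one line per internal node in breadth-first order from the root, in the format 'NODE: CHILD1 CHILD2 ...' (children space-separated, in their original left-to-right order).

Answer: _0: J _1
_1: V _2 P M
_2: Q L K

Derivation:
Input: (J,(V,(Q,L,K),P,M));
Scanning left-to-right, naming '(' by encounter order:
  pos 0: '(' -> open internal node _0 (depth 1)
  pos 3: '(' -> open internal node _1 (depth 2)
  pos 6: '(' -> open internal node _2 (depth 3)
  pos 12: ')' -> close internal node _2 (now at depth 2)
  pos 17: ')' -> close internal node _1 (now at depth 1)
  pos 18: ')' -> close internal node _0 (now at depth 0)
Total internal nodes: 3
BFS adjacency from root:
  _0: J _1
  _1: V _2 P M
  _2: Q L K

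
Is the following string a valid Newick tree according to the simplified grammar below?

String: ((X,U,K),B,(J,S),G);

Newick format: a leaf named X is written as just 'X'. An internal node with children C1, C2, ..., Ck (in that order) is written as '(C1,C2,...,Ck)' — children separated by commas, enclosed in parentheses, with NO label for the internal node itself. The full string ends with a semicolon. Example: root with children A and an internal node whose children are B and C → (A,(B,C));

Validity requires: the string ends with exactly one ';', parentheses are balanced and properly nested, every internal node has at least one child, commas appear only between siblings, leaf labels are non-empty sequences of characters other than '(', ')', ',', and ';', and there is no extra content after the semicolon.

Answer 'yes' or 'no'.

Input: ((X,U,K),B,(J,S),G);
Paren balance: 3 '(' vs 3 ')' OK
Ends with single ';': True
Full parse: OK
Valid: True

Answer: yes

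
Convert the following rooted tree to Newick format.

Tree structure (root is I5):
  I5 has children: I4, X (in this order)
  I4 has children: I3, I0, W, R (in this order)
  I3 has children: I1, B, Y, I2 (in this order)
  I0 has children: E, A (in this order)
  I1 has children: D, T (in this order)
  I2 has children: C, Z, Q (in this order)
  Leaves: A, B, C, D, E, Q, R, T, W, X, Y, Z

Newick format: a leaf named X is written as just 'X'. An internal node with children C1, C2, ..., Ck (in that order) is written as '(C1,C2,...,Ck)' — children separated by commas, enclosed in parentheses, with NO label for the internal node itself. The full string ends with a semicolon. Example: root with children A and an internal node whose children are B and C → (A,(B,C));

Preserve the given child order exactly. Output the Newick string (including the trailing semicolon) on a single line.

internal I5 with children ['I4', 'X']
  internal I4 with children ['I3', 'I0', 'W', 'R']
    internal I3 with children ['I1', 'B', 'Y', 'I2']
      internal I1 with children ['D', 'T']
        leaf 'D' → 'D'
        leaf 'T' → 'T'
      → '(D,T)'
      leaf 'B' → 'B'
      leaf 'Y' → 'Y'
      internal I2 with children ['C', 'Z', 'Q']
        leaf 'C' → 'C'
        leaf 'Z' → 'Z'
        leaf 'Q' → 'Q'
      → '(C,Z,Q)'
    → '((D,T),B,Y,(C,Z,Q))'
    internal I0 with children ['E', 'A']
      leaf 'E' → 'E'
      leaf 'A' → 'A'
    → '(E,A)'
    leaf 'W' → 'W'
    leaf 'R' → 'R'
  → '(((D,T),B,Y,(C,Z,Q)),(E,A),W,R)'
  leaf 'X' → 'X'
→ '((((D,T),B,Y,(C,Z,Q)),(E,A),W,R),X)'
Final: ((((D,T),B,Y,(C,Z,Q)),(E,A),W,R),X);

Answer: ((((D,T),B,Y,(C,Z,Q)),(E,A),W,R),X);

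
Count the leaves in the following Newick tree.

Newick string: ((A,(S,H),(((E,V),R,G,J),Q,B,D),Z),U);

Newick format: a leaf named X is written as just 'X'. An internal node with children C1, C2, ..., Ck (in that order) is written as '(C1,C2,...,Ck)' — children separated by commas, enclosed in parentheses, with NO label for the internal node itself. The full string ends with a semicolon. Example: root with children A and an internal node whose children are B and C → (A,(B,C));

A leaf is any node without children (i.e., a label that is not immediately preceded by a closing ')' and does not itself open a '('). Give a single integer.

Answer: 13

Derivation:
Newick: ((A,(S,H),(((E,V),R,G,J),Q,B,D),Z),U);
Scan left-to-right; a leaf is any maximal label run not followed by '(':
  pos 2: leaf 'A' → count = 1
  pos 5: leaf 'S' → count = 2
  pos 7: leaf 'H' → count = 3
  pos 13: leaf 'E' → count = 4
  pos 15: leaf 'V' → count = 5
  pos 18: leaf 'R' → count = 6
  pos 20: leaf 'G' → count = 7
  pos 22: leaf 'J' → count = 8
  pos 25: leaf 'Q' → count = 9
  pos 27: leaf 'B' → count = 10
  pos 29: leaf 'D' → count = 11
  pos 32: leaf 'Z' → count = 12
  pos 35: leaf 'U' → count = 13
Total leaves: 13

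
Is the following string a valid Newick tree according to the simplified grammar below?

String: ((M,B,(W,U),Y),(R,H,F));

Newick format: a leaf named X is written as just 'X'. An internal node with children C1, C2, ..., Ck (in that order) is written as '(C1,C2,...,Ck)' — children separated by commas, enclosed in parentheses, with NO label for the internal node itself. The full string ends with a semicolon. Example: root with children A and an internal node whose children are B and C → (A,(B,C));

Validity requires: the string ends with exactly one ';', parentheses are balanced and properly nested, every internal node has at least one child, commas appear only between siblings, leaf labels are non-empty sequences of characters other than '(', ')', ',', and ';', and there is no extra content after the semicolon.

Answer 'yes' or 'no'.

Input: ((M,B,(W,U),Y),(R,H,F));
Paren balance: 4 '(' vs 4 ')' OK
Ends with single ';': True
Full parse: OK
Valid: True

Answer: yes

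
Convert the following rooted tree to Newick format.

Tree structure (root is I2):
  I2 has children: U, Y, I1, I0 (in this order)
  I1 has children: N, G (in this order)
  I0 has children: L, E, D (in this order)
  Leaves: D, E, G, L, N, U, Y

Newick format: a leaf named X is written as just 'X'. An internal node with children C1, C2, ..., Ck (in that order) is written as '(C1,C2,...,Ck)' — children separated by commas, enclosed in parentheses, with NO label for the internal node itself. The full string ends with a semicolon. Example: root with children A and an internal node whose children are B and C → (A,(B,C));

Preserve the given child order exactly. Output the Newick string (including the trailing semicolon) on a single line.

Answer: (U,Y,(N,G),(L,E,D));

Derivation:
internal I2 with children ['U', 'Y', 'I1', 'I0']
  leaf 'U' → 'U'
  leaf 'Y' → 'Y'
  internal I1 with children ['N', 'G']
    leaf 'N' → 'N'
    leaf 'G' → 'G'
  → '(N,G)'
  internal I0 with children ['L', 'E', 'D']
    leaf 'L' → 'L'
    leaf 'E' → 'E'
    leaf 'D' → 'D'
  → '(L,E,D)'
→ '(U,Y,(N,G),(L,E,D))'
Final: (U,Y,(N,G),(L,E,D));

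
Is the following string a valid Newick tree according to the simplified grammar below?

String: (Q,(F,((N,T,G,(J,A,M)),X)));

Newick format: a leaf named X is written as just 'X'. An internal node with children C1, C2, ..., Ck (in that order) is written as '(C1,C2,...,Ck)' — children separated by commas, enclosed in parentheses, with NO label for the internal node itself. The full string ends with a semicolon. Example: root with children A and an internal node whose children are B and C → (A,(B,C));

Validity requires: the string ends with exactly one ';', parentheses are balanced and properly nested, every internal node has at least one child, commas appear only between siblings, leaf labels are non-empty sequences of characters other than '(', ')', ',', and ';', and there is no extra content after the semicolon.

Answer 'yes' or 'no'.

Input: (Q,(F,((N,T,G,(J,A,M)),X)));
Paren balance: 5 '(' vs 5 ')' OK
Ends with single ';': True
Full parse: OK
Valid: True

Answer: yes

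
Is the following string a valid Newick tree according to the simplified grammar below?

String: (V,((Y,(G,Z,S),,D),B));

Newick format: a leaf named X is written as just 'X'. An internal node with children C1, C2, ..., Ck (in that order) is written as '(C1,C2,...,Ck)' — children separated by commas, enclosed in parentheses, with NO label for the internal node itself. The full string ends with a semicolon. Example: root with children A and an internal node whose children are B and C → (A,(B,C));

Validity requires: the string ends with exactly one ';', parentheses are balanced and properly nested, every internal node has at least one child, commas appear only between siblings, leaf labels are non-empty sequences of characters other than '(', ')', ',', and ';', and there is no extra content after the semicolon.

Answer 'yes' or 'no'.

Answer: no

Derivation:
Input: (V,((Y,(G,Z,S),,D),B));
Paren balance: 4 '(' vs 4 ')' OK
Ends with single ';': True
Full parse: FAILS (empty leaf label at pos 15)
Valid: False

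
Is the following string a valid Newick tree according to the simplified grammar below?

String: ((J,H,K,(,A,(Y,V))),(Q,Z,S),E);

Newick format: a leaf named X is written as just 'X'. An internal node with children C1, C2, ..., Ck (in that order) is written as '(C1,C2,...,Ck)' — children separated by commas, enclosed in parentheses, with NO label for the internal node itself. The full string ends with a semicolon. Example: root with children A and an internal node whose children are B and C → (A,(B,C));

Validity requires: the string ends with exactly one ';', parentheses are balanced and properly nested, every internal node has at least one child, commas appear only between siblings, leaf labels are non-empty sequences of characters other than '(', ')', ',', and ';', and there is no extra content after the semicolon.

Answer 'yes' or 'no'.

Input: ((J,H,K,(,A,(Y,V))),(Q,Z,S),E);
Paren balance: 5 '(' vs 5 ')' OK
Ends with single ';': True
Full parse: FAILS (empty leaf label at pos 9)
Valid: False

Answer: no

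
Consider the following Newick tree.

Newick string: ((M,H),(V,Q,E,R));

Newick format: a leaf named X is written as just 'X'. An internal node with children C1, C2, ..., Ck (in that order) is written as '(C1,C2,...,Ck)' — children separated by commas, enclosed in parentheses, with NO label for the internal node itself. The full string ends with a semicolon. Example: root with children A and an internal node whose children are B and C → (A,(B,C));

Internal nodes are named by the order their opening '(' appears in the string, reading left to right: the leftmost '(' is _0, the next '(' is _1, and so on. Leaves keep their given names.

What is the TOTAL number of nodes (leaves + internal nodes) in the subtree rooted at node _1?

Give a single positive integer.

Newick: ((M,H),(V,Q,E,R));
Locate _1: it is the '(' at position 1 (the 2nd '(' reading left to right).
Query: subtree rooted at _1
_1: subtree_size = 1 + 2
  M: subtree_size = 1 + 0
  H: subtree_size = 1 + 0
Total subtree size of _1: 3

Answer: 3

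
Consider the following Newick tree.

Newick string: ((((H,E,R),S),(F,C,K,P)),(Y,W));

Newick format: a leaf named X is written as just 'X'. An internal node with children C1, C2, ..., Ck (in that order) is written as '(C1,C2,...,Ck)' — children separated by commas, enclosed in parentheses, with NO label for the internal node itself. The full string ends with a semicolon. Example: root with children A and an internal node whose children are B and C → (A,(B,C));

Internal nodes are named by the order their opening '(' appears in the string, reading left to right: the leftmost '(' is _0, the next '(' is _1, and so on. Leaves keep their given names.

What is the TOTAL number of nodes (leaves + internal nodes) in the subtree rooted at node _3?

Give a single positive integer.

Answer: 4

Derivation:
Newick: ((((H,E,R),S),(F,C,K,P)),(Y,W));
Locate _3: it is the '(' at position 3 (the 4th '(' reading left to right).
Query: subtree rooted at _3
_3: subtree_size = 1 + 3
  H: subtree_size = 1 + 0
  E: subtree_size = 1 + 0
  R: subtree_size = 1 + 0
Total subtree size of _3: 4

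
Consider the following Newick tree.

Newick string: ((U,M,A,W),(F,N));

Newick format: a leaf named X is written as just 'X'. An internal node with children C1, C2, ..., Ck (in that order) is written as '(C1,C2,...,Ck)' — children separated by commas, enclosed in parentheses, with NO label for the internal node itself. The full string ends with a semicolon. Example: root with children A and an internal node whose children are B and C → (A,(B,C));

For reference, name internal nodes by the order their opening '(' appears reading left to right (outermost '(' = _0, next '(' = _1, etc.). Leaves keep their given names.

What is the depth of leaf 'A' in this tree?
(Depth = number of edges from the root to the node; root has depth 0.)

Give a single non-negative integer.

Newick: ((U,M,A,W),(F,N));
Naming internals by '(' encounter order: outermost '(' = _0, next = _1, ...
Query node: A
Path from root: _0 -> _1 -> A
Depth of A: 2 (number of edges from root)

Answer: 2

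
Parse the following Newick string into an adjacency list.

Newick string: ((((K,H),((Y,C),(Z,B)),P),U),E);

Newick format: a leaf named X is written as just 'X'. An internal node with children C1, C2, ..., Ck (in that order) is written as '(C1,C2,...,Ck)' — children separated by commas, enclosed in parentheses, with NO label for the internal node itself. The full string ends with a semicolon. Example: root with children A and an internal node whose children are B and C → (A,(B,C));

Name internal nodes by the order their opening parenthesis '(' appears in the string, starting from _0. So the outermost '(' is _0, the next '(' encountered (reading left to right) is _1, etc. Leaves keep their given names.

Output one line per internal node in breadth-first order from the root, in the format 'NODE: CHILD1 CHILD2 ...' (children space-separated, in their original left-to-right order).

Answer: _0: _1 E
_1: _2 U
_2: _3 _4 P
_3: K H
_4: _5 _6
_5: Y C
_6: Z B

Derivation:
Input: ((((K,H),((Y,C),(Z,B)),P),U),E);
Scanning left-to-right, naming '(' by encounter order:
  pos 0: '(' -> open internal node _0 (depth 1)
  pos 1: '(' -> open internal node _1 (depth 2)
  pos 2: '(' -> open internal node _2 (depth 3)
  pos 3: '(' -> open internal node _3 (depth 4)
  pos 7: ')' -> close internal node _3 (now at depth 3)
  pos 9: '(' -> open internal node _4 (depth 4)
  pos 10: '(' -> open internal node _5 (depth 5)
  pos 14: ')' -> close internal node _5 (now at depth 4)
  pos 16: '(' -> open internal node _6 (depth 5)
  pos 20: ')' -> close internal node _6 (now at depth 4)
  pos 21: ')' -> close internal node _4 (now at depth 3)
  pos 24: ')' -> close internal node _2 (now at depth 2)
  pos 27: ')' -> close internal node _1 (now at depth 1)
  pos 30: ')' -> close internal node _0 (now at depth 0)
Total internal nodes: 7
BFS adjacency from root:
  _0: _1 E
  _1: _2 U
  _2: _3 _4 P
  _3: K H
  _4: _5 _6
  _5: Y C
  _6: Z B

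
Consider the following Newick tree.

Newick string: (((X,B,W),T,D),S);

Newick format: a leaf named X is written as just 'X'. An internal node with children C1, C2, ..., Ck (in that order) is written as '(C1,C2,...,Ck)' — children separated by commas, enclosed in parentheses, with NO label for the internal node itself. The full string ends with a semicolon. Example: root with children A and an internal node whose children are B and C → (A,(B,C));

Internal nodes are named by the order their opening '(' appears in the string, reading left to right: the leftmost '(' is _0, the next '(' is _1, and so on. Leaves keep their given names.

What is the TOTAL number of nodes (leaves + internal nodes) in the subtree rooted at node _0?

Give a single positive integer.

Answer: 9

Derivation:
Newick: (((X,B,W),T,D),S);
Locate _0: it is the '(' at position 0 (the 1st '(' reading left to right).
Query: subtree rooted at _0
_0: subtree_size = 1 + 8
  _1: subtree_size = 1 + 6
    _2: subtree_size = 1 + 3
      X: subtree_size = 1 + 0
      B: subtree_size = 1 + 0
      W: subtree_size = 1 + 0
    T: subtree_size = 1 + 0
    D: subtree_size = 1 + 0
  S: subtree_size = 1 + 0
Total subtree size of _0: 9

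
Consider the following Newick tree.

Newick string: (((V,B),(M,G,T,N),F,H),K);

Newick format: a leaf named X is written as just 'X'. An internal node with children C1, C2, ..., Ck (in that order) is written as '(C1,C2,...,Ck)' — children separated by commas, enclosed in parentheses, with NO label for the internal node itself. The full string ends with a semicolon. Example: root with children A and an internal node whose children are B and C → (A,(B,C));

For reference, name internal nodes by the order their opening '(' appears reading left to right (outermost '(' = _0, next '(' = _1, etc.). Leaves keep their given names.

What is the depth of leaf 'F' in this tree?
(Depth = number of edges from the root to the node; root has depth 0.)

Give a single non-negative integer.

Answer: 2

Derivation:
Newick: (((V,B),(M,G,T,N),F,H),K);
Naming internals by '(' encounter order: outermost '(' = _0, next = _1, ...
Query node: F
Path from root: _0 -> _1 -> F
Depth of F: 2 (number of edges from root)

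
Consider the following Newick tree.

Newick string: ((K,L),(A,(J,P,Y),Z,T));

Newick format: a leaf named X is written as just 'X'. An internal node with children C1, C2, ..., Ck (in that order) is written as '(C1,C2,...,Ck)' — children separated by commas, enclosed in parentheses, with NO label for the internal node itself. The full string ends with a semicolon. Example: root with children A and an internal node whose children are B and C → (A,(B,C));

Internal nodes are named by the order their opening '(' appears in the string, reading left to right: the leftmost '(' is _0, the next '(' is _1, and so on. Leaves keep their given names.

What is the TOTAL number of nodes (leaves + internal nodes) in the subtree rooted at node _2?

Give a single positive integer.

Newick: ((K,L),(A,(J,P,Y),Z,T));
Locate _2: it is the '(' at position 7 (the 3rd '(' reading left to right).
Query: subtree rooted at _2
_2: subtree_size = 1 + 7
  A: subtree_size = 1 + 0
  _3: subtree_size = 1 + 3
    J: subtree_size = 1 + 0
    P: subtree_size = 1 + 0
    Y: subtree_size = 1 + 0
  Z: subtree_size = 1 + 0
  T: subtree_size = 1 + 0
Total subtree size of _2: 8

Answer: 8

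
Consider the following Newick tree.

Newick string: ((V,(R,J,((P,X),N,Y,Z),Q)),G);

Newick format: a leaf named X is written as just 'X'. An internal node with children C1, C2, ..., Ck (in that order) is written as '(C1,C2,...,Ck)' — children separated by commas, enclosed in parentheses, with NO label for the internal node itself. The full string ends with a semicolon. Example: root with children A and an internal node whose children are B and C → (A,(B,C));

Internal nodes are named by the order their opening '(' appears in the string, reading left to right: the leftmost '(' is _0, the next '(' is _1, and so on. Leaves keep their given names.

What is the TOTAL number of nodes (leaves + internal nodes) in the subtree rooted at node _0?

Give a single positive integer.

Newick: ((V,(R,J,((P,X),N,Y,Z),Q)),G);
Locate _0: it is the '(' at position 0 (the 1st '(' reading left to right).
Query: subtree rooted at _0
_0: subtree_size = 1 + 14
  _1: subtree_size = 1 + 12
    V: subtree_size = 1 + 0
    _2: subtree_size = 1 + 10
      R: subtree_size = 1 + 0
      J: subtree_size = 1 + 0
      _3: subtree_size = 1 + 6
        _4: subtree_size = 1 + 2
          P: subtree_size = 1 + 0
          X: subtree_size = 1 + 0
        N: subtree_size = 1 + 0
        Y: subtree_size = 1 + 0
        Z: subtree_size = 1 + 0
      Q: subtree_size = 1 + 0
  G: subtree_size = 1 + 0
Total subtree size of _0: 15

Answer: 15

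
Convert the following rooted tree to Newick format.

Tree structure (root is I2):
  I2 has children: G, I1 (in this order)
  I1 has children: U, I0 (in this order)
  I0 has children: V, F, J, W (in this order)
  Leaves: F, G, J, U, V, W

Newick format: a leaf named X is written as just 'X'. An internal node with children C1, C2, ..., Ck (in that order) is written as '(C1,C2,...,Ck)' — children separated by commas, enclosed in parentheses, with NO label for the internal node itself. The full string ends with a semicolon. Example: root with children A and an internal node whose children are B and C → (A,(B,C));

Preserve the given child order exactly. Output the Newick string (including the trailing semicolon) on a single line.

Answer: (G,(U,(V,F,J,W)));

Derivation:
internal I2 with children ['G', 'I1']
  leaf 'G' → 'G'
  internal I1 with children ['U', 'I0']
    leaf 'U' → 'U'
    internal I0 with children ['V', 'F', 'J', 'W']
      leaf 'V' → 'V'
      leaf 'F' → 'F'
      leaf 'J' → 'J'
      leaf 'W' → 'W'
    → '(V,F,J,W)'
  → '(U,(V,F,J,W))'
→ '(G,(U,(V,F,J,W)))'
Final: (G,(U,(V,F,J,W)));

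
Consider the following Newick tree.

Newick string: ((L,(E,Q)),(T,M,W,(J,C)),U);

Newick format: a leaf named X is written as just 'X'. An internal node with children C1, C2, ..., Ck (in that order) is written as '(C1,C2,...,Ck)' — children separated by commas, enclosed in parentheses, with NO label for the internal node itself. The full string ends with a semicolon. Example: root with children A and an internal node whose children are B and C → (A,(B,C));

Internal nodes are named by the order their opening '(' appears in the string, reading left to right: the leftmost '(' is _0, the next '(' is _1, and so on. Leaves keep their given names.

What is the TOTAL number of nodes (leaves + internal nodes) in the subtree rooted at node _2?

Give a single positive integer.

Newick: ((L,(E,Q)),(T,M,W,(J,C)),U);
Locate _2: it is the '(' at position 4 (the 3rd '(' reading left to right).
Query: subtree rooted at _2
_2: subtree_size = 1 + 2
  E: subtree_size = 1 + 0
  Q: subtree_size = 1 + 0
Total subtree size of _2: 3

Answer: 3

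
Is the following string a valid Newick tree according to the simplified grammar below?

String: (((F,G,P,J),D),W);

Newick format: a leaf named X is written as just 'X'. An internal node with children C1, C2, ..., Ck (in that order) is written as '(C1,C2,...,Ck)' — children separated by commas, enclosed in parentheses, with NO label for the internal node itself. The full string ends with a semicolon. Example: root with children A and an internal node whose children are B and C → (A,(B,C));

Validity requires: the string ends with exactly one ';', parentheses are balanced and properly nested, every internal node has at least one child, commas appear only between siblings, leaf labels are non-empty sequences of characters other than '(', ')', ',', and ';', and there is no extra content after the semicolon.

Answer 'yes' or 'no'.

Answer: yes

Derivation:
Input: (((F,G,P,J),D),W);
Paren balance: 3 '(' vs 3 ')' OK
Ends with single ';': True
Full parse: OK
Valid: True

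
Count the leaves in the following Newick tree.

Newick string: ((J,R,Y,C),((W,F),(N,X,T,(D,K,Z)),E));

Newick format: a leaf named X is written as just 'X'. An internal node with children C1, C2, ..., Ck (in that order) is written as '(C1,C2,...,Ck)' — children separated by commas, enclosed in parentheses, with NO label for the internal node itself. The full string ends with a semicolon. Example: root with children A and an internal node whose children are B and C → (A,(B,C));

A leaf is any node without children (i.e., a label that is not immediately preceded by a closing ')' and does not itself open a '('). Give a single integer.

Newick: ((J,R,Y,C),((W,F),(N,X,T,(D,K,Z)),E));
Scan left-to-right; a leaf is any maximal label run not followed by '(':
  pos 2: leaf 'J' → count = 1
  pos 4: leaf 'R' → count = 2
  pos 6: leaf 'Y' → count = 3
  pos 8: leaf 'C' → count = 4
  pos 13: leaf 'W' → count = 5
  pos 15: leaf 'F' → count = 6
  pos 19: leaf 'N' → count = 7
  pos 21: leaf 'X' → count = 8
  pos 23: leaf 'T' → count = 9
  pos 26: leaf 'D' → count = 10
  pos 28: leaf 'K' → count = 11
  pos 30: leaf 'Z' → count = 12
  pos 34: leaf 'E' → count = 13
Total leaves: 13

Answer: 13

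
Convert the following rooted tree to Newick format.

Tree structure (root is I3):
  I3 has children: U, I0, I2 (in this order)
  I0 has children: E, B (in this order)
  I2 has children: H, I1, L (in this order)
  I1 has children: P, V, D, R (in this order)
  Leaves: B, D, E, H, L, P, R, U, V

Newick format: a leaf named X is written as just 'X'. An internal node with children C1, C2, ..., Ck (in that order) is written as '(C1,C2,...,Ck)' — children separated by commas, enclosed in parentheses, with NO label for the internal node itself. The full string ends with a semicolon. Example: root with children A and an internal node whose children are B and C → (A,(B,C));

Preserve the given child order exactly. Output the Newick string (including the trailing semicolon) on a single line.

Answer: (U,(E,B),(H,(P,V,D,R),L));

Derivation:
internal I3 with children ['U', 'I0', 'I2']
  leaf 'U' → 'U'
  internal I0 with children ['E', 'B']
    leaf 'E' → 'E'
    leaf 'B' → 'B'
  → '(E,B)'
  internal I2 with children ['H', 'I1', 'L']
    leaf 'H' → 'H'
    internal I1 with children ['P', 'V', 'D', 'R']
      leaf 'P' → 'P'
      leaf 'V' → 'V'
      leaf 'D' → 'D'
      leaf 'R' → 'R'
    → '(P,V,D,R)'
    leaf 'L' → 'L'
  → '(H,(P,V,D,R),L)'
→ '(U,(E,B),(H,(P,V,D,R),L))'
Final: (U,(E,B),(H,(P,V,D,R),L));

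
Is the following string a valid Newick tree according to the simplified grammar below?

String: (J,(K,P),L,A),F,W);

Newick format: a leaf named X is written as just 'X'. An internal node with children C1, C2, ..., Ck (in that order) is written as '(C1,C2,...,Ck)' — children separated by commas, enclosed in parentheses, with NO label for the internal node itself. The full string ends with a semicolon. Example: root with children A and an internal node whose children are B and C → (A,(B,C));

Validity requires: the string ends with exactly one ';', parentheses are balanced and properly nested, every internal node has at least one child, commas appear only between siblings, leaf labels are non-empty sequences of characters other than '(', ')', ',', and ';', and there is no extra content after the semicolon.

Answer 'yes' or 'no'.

Answer: no

Derivation:
Input: (J,(K,P),L,A),F,W);
Paren balance: 2 '(' vs 3 ')' MISMATCH
Ends with single ';': True
Full parse: FAILS (extra content after tree at pos 13)
Valid: False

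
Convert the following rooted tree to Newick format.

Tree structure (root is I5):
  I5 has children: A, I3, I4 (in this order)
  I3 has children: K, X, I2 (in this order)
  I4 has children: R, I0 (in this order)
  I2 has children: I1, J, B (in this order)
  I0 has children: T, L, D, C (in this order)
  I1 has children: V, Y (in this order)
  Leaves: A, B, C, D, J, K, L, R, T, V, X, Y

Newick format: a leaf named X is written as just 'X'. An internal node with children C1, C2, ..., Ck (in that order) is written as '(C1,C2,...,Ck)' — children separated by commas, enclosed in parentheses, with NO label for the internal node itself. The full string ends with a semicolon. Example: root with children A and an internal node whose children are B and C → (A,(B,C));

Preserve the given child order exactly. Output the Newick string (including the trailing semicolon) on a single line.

Answer: (A,(K,X,((V,Y),J,B)),(R,(T,L,D,C)));

Derivation:
internal I5 with children ['A', 'I3', 'I4']
  leaf 'A' → 'A'
  internal I3 with children ['K', 'X', 'I2']
    leaf 'K' → 'K'
    leaf 'X' → 'X'
    internal I2 with children ['I1', 'J', 'B']
      internal I1 with children ['V', 'Y']
        leaf 'V' → 'V'
        leaf 'Y' → 'Y'
      → '(V,Y)'
      leaf 'J' → 'J'
      leaf 'B' → 'B'
    → '((V,Y),J,B)'
  → '(K,X,((V,Y),J,B))'
  internal I4 with children ['R', 'I0']
    leaf 'R' → 'R'
    internal I0 with children ['T', 'L', 'D', 'C']
      leaf 'T' → 'T'
      leaf 'L' → 'L'
      leaf 'D' → 'D'
      leaf 'C' → 'C'
    → '(T,L,D,C)'
  → '(R,(T,L,D,C))'
→ '(A,(K,X,((V,Y),J,B)),(R,(T,L,D,C)))'
Final: (A,(K,X,((V,Y),J,B)),(R,(T,L,D,C)));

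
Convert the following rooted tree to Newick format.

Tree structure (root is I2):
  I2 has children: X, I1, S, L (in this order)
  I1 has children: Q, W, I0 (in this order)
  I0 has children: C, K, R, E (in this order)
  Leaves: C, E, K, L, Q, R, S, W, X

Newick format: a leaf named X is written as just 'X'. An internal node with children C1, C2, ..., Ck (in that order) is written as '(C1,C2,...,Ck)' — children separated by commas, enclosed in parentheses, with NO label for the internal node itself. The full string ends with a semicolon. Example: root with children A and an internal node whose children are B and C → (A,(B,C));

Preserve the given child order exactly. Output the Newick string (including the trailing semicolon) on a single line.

Answer: (X,(Q,W,(C,K,R,E)),S,L);

Derivation:
internal I2 with children ['X', 'I1', 'S', 'L']
  leaf 'X' → 'X'
  internal I1 with children ['Q', 'W', 'I0']
    leaf 'Q' → 'Q'
    leaf 'W' → 'W'
    internal I0 with children ['C', 'K', 'R', 'E']
      leaf 'C' → 'C'
      leaf 'K' → 'K'
      leaf 'R' → 'R'
      leaf 'E' → 'E'
    → '(C,K,R,E)'
  → '(Q,W,(C,K,R,E))'
  leaf 'S' → 'S'
  leaf 'L' → 'L'
→ '(X,(Q,W,(C,K,R,E)),S,L)'
Final: (X,(Q,W,(C,K,R,E)),S,L);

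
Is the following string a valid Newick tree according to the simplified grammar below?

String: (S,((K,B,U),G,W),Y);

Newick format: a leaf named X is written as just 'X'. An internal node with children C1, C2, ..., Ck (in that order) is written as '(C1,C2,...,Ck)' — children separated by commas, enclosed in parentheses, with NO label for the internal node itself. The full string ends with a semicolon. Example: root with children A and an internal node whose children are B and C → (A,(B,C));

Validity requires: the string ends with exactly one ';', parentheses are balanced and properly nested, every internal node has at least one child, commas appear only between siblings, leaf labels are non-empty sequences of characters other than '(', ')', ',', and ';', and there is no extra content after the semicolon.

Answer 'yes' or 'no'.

Input: (S,((K,B,U),G,W),Y);
Paren balance: 3 '(' vs 3 ')' OK
Ends with single ';': True
Full parse: OK
Valid: True

Answer: yes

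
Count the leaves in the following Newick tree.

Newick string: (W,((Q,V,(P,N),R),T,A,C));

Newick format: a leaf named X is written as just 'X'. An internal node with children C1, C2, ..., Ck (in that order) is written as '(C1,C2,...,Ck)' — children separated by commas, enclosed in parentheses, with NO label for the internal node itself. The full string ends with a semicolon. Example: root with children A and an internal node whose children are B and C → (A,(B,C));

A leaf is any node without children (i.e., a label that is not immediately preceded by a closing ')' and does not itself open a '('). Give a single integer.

Newick: (W,((Q,V,(P,N),R),T,A,C));
Scan left-to-right; a leaf is any maximal label run not followed by '(':
  pos 1: leaf 'W' → count = 1
  pos 5: leaf 'Q' → count = 2
  pos 7: leaf 'V' → count = 3
  pos 10: leaf 'P' → count = 4
  pos 12: leaf 'N' → count = 5
  pos 15: leaf 'R' → count = 6
  pos 18: leaf 'T' → count = 7
  pos 20: leaf 'A' → count = 8
  pos 22: leaf 'C' → count = 9
Total leaves: 9

Answer: 9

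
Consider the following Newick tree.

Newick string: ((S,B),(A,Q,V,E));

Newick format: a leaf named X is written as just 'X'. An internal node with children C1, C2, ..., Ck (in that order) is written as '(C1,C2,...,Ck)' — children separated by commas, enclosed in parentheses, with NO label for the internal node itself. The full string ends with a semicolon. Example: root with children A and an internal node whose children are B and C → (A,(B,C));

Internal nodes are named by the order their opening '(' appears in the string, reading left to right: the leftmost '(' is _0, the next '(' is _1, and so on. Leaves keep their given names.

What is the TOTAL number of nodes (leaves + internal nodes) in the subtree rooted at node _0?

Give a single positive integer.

Newick: ((S,B),(A,Q,V,E));
Locate _0: it is the '(' at position 0 (the 1st '(' reading left to right).
Query: subtree rooted at _0
_0: subtree_size = 1 + 8
  _1: subtree_size = 1 + 2
    S: subtree_size = 1 + 0
    B: subtree_size = 1 + 0
  _2: subtree_size = 1 + 4
    A: subtree_size = 1 + 0
    Q: subtree_size = 1 + 0
    V: subtree_size = 1 + 0
    E: subtree_size = 1 + 0
Total subtree size of _0: 9

Answer: 9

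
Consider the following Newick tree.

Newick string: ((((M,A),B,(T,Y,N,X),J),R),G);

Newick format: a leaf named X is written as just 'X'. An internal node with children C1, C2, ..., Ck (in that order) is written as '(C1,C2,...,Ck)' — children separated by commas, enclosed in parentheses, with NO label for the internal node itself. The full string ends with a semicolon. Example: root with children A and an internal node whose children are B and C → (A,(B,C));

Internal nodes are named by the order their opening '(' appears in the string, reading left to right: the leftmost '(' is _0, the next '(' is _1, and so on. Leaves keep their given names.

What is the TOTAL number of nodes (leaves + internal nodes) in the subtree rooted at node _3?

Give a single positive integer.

Newick: ((((M,A),B,(T,Y,N,X),J),R),G);
Locate _3: it is the '(' at position 3 (the 4th '(' reading left to right).
Query: subtree rooted at _3
_3: subtree_size = 1 + 2
  M: subtree_size = 1 + 0
  A: subtree_size = 1 + 0
Total subtree size of _3: 3

Answer: 3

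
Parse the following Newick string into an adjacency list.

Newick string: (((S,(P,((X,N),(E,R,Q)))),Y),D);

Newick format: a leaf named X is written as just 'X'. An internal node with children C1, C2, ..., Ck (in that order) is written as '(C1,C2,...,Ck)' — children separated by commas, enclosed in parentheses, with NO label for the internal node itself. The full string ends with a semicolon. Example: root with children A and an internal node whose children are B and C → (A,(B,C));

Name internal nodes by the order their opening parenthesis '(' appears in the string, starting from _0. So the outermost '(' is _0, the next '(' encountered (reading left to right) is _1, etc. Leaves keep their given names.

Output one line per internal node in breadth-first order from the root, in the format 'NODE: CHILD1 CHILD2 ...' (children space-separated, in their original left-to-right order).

Answer: _0: _1 D
_1: _2 Y
_2: S _3
_3: P _4
_4: _5 _6
_5: X N
_6: E R Q

Derivation:
Input: (((S,(P,((X,N),(E,R,Q)))),Y),D);
Scanning left-to-right, naming '(' by encounter order:
  pos 0: '(' -> open internal node _0 (depth 1)
  pos 1: '(' -> open internal node _1 (depth 2)
  pos 2: '(' -> open internal node _2 (depth 3)
  pos 5: '(' -> open internal node _3 (depth 4)
  pos 8: '(' -> open internal node _4 (depth 5)
  pos 9: '(' -> open internal node _5 (depth 6)
  pos 13: ')' -> close internal node _5 (now at depth 5)
  pos 15: '(' -> open internal node _6 (depth 6)
  pos 21: ')' -> close internal node _6 (now at depth 5)
  pos 22: ')' -> close internal node _4 (now at depth 4)
  pos 23: ')' -> close internal node _3 (now at depth 3)
  pos 24: ')' -> close internal node _2 (now at depth 2)
  pos 27: ')' -> close internal node _1 (now at depth 1)
  pos 30: ')' -> close internal node _0 (now at depth 0)
Total internal nodes: 7
BFS adjacency from root:
  _0: _1 D
  _1: _2 Y
  _2: S _3
  _3: P _4
  _4: _5 _6
  _5: X N
  _6: E R Q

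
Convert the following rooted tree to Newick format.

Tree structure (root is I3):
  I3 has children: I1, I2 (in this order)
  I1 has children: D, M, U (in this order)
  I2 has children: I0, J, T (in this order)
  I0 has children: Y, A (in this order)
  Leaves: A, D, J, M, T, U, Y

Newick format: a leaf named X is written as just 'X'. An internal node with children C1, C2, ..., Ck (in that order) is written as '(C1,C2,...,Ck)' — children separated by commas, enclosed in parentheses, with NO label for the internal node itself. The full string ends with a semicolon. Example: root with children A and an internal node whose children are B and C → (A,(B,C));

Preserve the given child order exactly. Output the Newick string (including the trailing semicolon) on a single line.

internal I3 with children ['I1', 'I2']
  internal I1 with children ['D', 'M', 'U']
    leaf 'D' → 'D'
    leaf 'M' → 'M'
    leaf 'U' → 'U'
  → '(D,M,U)'
  internal I2 with children ['I0', 'J', 'T']
    internal I0 with children ['Y', 'A']
      leaf 'Y' → 'Y'
      leaf 'A' → 'A'
    → '(Y,A)'
    leaf 'J' → 'J'
    leaf 'T' → 'T'
  → '((Y,A),J,T)'
→ '((D,M,U),((Y,A),J,T))'
Final: ((D,M,U),((Y,A),J,T));

Answer: ((D,M,U),((Y,A),J,T));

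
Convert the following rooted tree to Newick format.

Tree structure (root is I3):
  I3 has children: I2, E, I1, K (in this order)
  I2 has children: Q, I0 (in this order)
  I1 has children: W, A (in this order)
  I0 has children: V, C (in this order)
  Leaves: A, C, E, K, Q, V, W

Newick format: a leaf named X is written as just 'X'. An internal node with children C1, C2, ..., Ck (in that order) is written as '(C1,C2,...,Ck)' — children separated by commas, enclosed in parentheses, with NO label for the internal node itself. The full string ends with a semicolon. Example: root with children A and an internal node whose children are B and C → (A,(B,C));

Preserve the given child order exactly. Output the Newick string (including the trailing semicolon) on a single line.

Answer: ((Q,(V,C)),E,(W,A),K);

Derivation:
internal I3 with children ['I2', 'E', 'I1', 'K']
  internal I2 with children ['Q', 'I0']
    leaf 'Q' → 'Q'
    internal I0 with children ['V', 'C']
      leaf 'V' → 'V'
      leaf 'C' → 'C'
    → '(V,C)'
  → '(Q,(V,C))'
  leaf 'E' → 'E'
  internal I1 with children ['W', 'A']
    leaf 'W' → 'W'
    leaf 'A' → 'A'
  → '(W,A)'
  leaf 'K' → 'K'
→ '((Q,(V,C)),E,(W,A),K)'
Final: ((Q,(V,C)),E,(W,A),K);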